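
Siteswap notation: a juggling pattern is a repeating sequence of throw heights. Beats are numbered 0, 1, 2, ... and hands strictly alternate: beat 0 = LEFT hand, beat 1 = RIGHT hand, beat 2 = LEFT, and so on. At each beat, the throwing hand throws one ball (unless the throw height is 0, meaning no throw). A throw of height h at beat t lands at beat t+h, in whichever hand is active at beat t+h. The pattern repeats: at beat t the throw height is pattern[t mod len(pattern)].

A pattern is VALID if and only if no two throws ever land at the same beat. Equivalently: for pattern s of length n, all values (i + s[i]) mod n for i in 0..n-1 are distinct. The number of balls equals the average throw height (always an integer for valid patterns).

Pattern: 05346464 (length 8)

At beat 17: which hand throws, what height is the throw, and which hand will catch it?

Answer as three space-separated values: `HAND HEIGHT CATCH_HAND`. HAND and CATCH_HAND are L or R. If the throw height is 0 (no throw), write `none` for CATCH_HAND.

Beat 17: 17 mod 2 = 1, so hand = R
Throw height = pattern[17 mod 8] = pattern[1] = 5
Lands at beat 17+5=22, 22 mod 2 = 0, so catch hand = L

Answer: R 5 L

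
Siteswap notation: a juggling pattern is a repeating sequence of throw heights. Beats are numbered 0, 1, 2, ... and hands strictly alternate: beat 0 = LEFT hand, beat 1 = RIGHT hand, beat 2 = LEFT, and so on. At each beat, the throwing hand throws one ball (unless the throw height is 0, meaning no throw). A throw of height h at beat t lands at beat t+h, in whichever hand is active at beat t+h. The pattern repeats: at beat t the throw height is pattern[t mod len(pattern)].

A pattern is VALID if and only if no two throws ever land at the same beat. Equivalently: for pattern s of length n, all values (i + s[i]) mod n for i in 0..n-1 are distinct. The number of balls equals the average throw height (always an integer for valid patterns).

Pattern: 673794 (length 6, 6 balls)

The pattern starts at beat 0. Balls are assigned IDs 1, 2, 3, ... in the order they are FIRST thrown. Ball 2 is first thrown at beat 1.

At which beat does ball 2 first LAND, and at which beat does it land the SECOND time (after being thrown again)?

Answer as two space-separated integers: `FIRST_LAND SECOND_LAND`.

Answer: 8 11

Derivation:
Beat 0 (L): throw ball1 h=6 -> lands@6:L; in-air after throw: [b1@6:L]
Beat 1 (R): throw ball2 h=7 -> lands@8:L; in-air after throw: [b1@6:L b2@8:L]
Beat 2 (L): throw ball3 h=3 -> lands@5:R; in-air after throw: [b3@5:R b1@6:L b2@8:L]
Beat 3 (R): throw ball4 h=7 -> lands@10:L; in-air after throw: [b3@5:R b1@6:L b2@8:L b4@10:L]
Beat 4 (L): throw ball5 h=9 -> lands@13:R; in-air after throw: [b3@5:R b1@6:L b2@8:L b4@10:L b5@13:R]
Beat 5 (R): throw ball3 h=4 -> lands@9:R; in-air after throw: [b1@6:L b2@8:L b3@9:R b4@10:L b5@13:R]
Beat 6 (L): throw ball1 h=6 -> lands@12:L; in-air after throw: [b2@8:L b3@9:R b4@10:L b1@12:L b5@13:R]
Beat 7 (R): throw ball6 h=7 -> lands@14:L; in-air after throw: [b2@8:L b3@9:R b4@10:L b1@12:L b5@13:R b6@14:L]
Beat 8 (L): throw ball2 h=3 -> lands@11:R; in-air after throw: [b3@9:R b4@10:L b2@11:R b1@12:L b5@13:R b6@14:L]
Beat 9 (R): throw ball3 h=7 -> lands@16:L; in-air after throw: [b4@10:L b2@11:R b1@12:L b5@13:R b6@14:L b3@16:L]
Beat 10 (L): throw ball4 h=9 -> lands@19:R; in-air after throw: [b2@11:R b1@12:L b5@13:R b6@14:L b3@16:L b4@19:R]
Beat 11 (R): throw ball2 h=4 -> lands@15:R; in-air after throw: [b1@12:L b5@13:R b6@14:L b2@15:R b3@16:L b4@19:R]
Ball 2: thrown@1 h=7 -> first land @8; rethrown@8 h=3 -> second land @11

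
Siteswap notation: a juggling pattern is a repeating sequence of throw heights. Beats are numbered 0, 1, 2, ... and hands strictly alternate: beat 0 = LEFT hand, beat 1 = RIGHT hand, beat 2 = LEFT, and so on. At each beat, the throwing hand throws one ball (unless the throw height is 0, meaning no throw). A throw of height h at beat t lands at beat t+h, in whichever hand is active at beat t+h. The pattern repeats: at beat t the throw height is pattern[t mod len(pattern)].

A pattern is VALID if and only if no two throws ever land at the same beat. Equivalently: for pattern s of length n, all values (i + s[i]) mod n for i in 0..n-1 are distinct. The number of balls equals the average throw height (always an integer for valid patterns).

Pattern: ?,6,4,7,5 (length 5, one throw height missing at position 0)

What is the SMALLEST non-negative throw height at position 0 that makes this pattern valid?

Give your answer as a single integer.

Answer: 3

Derivation:
i=0: s[i]=? (unknown)
i=1: (1 + 6) mod 5 = 2
i=2: (2 + 4) mod 5 = 1
i=3: (3 + 7) mod 5 = 0
i=4: (4 + 5) mod 5 = 4
Known residues: [0, 1, 2, 4]; need a permutation of 0..4, so missing residue r = 3
Need (0 + s) mod 5 = 3; smallest s = (3 - 0) mod 5 = 3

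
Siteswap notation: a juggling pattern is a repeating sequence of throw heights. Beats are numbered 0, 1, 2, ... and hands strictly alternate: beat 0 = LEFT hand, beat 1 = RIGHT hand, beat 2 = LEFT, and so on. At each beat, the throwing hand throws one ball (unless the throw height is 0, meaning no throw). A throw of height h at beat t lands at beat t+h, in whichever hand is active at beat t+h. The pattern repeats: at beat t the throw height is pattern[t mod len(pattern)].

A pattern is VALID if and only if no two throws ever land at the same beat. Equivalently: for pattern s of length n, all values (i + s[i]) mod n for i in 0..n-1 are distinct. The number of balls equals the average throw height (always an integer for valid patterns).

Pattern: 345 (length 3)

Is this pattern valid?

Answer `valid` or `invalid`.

Answer: valid

Derivation:
i=0: (i + s[i]) mod n = (0 + 3) mod 3 = 0
i=1: (i + s[i]) mod n = (1 + 4) mod 3 = 2
i=2: (i + s[i]) mod n = (2 + 5) mod 3 = 1
Residues: [0, 2, 1], distinct: True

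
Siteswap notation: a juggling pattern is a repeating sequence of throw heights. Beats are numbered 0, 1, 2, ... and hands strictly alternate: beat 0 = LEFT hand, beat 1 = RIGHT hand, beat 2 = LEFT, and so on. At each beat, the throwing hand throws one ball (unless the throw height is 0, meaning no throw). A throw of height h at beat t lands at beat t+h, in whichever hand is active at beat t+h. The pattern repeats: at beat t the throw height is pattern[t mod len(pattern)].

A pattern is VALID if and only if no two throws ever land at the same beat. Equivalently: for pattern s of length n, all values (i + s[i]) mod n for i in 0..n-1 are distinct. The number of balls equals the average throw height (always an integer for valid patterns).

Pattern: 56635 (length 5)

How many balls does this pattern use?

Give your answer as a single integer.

Answer: 5

Derivation:
Pattern = [5, 6, 6, 3, 5], length n = 5
  position 0: throw height = 5, running sum = 5
  position 1: throw height = 6, running sum = 11
  position 2: throw height = 6, running sum = 17
  position 3: throw height = 3, running sum = 20
  position 4: throw height = 5, running sum = 25
Total sum = 25; balls = sum / n = 25 / 5 = 5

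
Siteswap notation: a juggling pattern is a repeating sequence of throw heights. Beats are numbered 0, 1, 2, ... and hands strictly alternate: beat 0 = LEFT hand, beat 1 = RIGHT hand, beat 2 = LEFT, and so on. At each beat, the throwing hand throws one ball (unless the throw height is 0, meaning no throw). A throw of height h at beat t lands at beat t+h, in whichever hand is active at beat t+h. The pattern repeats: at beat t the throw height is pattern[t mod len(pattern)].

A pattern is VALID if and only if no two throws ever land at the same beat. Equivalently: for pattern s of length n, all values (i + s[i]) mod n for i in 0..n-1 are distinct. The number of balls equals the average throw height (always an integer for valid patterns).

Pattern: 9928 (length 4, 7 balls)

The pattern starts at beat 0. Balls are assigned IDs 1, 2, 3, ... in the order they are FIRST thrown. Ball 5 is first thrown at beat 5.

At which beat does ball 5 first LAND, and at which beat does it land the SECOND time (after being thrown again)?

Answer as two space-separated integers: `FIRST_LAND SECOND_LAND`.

Answer: 14 16

Derivation:
Beat 0 (L): throw ball1 h=9 -> lands@9:R; in-air after throw: [b1@9:R]
Beat 1 (R): throw ball2 h=9 -> lands@10:L; in-air after throw: [b1@9:R b2@10:L]
Beat 2 (L): throw ball3 h=2 -> lands@4:L; in-air after throw: [b3@4:L b1@9:R b2@10:L]
Beat 3 (R): throw ball4 h=8 -> lands@11:R; in-air after throw: [b3@4:L b1@9:R b2@10:L b4@11:R]
Beat 4 (L): throw ball3 h=9 -> lands@13:R; in-air after throw: [b1@9:R b2@10:L b4@11:R b3@13:R]
Beat 5 (R): throw ball5 h=9 -> lands@14:L; in-air after throw: [b1@9:R b2@10:L b4@11:R b3@13:R b5@14:L]
Beat 6 (L): throw ball6 h=2 -> lands@8:L; in-air after throw: [b6@8:L b1@9:R b2@10:L b4@11:R b3@13:R b5@14:L]
Beat 7 (R): throw ball7 h=8 -> lands@15:R; in-air after throw: [b6@8:L b1@9:R b2@10:L b4@11:R b3@13:R b5@14:L b7@15:R]
Beat 8 (L): throw ball6 h=9 -> lands@17:R; in-air after throw: [b1@9:R b2@10:L b4@11:R b3@13:R b5@14:L b7@15:R b6@17:R]
Beat 9 (R): throw ball1 h=9 -> lands@18:L; in-air after throw: [b2@10:L b4@11:R b3@13:R b5@14:L b7@15:R b6@17:R b1@18:L]
Beat 10 (L): throw ball2 h=2 -> lands@12:L; in-air after throw: [b4@11:R b2@12:L b3@13:R b5@14:L b7@15:R b6@17:R b1@18:L]
Beat 11 (R): throw ball4 h=8 -> lands@19:R; in-air after throw: [b2@12:L b3@13:R b5@14:L b7@15:R b6@17:R b1@18:L b4@19:R]
Beat 12 (L): throw ball2 h=9 -> lands@21:R; in-air after throw: [b3@13:R b5@14:L b7@15:R b6@17:R b1@18:L b4@19:R b2@21:R]
Beat 13 (R): throw ball3 h=9 -> lands@22:L; in-air after throw: [b5@14:L b7@15:R b6@17:R b1@18:L b4@19:R b2@21:R b3@22:L]
Beat 14 (L): throw ball5 h=2 -> lands@16:L; in-air after throw: [b7@15:R b5@16:L b6@17:R b1@18:L b4@19:R b2@21:R b3@22:L]
Beat 15 (R): throw ball7 h=8 -> lands@23:R; in-air after throw: [b5@16:L b6@17:R b1@18:L b4@19:R b2@21:R b3@22:L b7@23:R]
Beat 16 (L): throw ball5 h=9 -> lands@25:R; in-air after throw: [b6@17:R b1@18:L b4@19:R b2@21:R b3@22:L b7@23:R b5@25:R]
Ball 5: thrown@5 h=9 -> first land @14; rethrown@14 h=2 -> second land @16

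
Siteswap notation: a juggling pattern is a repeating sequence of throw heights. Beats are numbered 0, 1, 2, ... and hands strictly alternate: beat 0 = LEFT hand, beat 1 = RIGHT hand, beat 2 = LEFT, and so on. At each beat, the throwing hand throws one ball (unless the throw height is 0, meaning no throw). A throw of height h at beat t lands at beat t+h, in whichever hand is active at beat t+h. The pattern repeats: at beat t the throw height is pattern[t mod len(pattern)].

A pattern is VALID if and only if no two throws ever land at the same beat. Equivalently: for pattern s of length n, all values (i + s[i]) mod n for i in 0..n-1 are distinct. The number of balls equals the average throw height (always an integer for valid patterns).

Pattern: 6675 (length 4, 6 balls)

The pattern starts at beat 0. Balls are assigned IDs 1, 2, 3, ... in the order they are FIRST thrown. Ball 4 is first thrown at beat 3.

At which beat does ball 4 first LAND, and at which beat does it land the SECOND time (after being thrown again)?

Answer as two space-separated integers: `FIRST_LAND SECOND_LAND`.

Beat 0 (L): throw ball1 h=6 -> lands@6:L; in-air after throw: [b1@6:L]
Beat 1 (R): throw ball2 h=6 -> lands@7:R; in-air after throw: [b1@6:L b2@7:R]
Beat 2 (L): throw ball3 h=7 -> lands@9:R; in-air after throw: [b1@6:L b2@7:R b3@9:R]
Beat 3 (R): throw ball4 h=5 -> lands@8:L; in-air after throw: [b1@6:L b2@7:R b4@8:L b3@9:R]
Beat 4 (L): throw ball5 h=6 -> lands@10:L; in-air after throw: [b1@6:L b2@7:R b4@8:L b3@9:R b5@10:L]
Beat 5 (R): throw ball6 h=6 -> lands@11:R; in-air after throw: [b1@6:L b2@7:R b4@8:L b3@9:R b5@10:L b6@11:R]
Beat 6 (L): throw ball1 h=7 -> lands@13:R; in-air after throw: [b2@7:R b4@8:L b3@9:R b5@10:L b6@11:R b1@13:R]
Beat 7 (R): throw ball2 h=5 -> lands@12:L; in-air after throw: [b4@8:L b3@9:R b5@10:L b6@11:R b2@12:L b1@13:R]
Beat 8 (L): throw ball4 h=6 -> lands@14:L; in-air after throw: [b3@9:R b5@10:L b6@11:R b2@12:L b1@13:R b4@14:L]
Beat 9 (R): throw ball3 h=6 -> lands@15:R; in-air after throw: [b5@10:L b6@11:R b2@12:L b1@13:R b4@14:L b3@15:R]
Beat 10 (L): throw ball5 h=7 -> lands@17:R; in-air after throw: [b6@11:R b2@12:L b1@13:R b4@14:L b3@15:R b5@17:R]
Beat 11 (R): throw ball6 h=5 -> lands@16:L; in-air after throw: [b2@12:L b1@13:R b4@14:L b3@15:R b6@16:L b5@17:R]
Beat 12 (L): throw ball2 h=6 -> lands@18:L; in-air after throw: [b1@13:R b4@14:L b3@15:R b6@16:L b5@17:R b2@18:L]
Ball 4: thrown@3 h=5 -> first land @8; rethrown@8 h=6 -> second land @14

Answer: 8 14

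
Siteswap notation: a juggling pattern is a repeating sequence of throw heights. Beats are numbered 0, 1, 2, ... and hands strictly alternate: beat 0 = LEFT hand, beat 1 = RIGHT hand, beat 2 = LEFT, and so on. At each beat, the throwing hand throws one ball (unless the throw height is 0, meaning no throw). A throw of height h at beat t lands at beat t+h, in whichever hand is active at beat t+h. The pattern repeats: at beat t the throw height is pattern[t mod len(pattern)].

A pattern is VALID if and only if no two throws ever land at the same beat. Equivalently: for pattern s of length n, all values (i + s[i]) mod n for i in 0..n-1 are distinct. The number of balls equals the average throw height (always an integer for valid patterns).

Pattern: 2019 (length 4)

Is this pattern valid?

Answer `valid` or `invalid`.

i=0: (i + s[i]) mod n = (0 + 2) mod 4 = 2
i=1: (i + s[i]) mod n = (1 + 0) mod 4 = 1
i=2: (i + s[i]) mod n = (2 + 1) mod 4 = 3
i=3: (i + s[i]) mod n = (3 + 9) mod 4 = 0
Residues: [2, 1, 3, 0], distinct: True

Answer: valid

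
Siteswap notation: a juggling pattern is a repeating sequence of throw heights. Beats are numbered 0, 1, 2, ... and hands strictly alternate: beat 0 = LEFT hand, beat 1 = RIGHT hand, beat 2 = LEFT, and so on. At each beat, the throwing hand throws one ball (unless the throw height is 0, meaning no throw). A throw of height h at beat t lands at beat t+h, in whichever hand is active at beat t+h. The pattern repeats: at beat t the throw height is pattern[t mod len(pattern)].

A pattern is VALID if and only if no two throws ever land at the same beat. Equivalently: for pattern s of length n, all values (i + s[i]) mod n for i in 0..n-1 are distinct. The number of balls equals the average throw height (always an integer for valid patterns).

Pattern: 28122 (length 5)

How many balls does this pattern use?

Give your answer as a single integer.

Answer: 3

Derivation:
Pattern = [2, 8, 1, 2, 2], length n = 5
  position 0: throw height = 2, running sum = 2
  position 1: throw height = 8, running sum = 10
  position 2: throw height = 1, running sum = 11
  position 3: throw height = 2, running sum = 13
  position 4: throw height = 2, running sum = 15
Total sum = 15; balls = sum / n = 15 / 5 = 3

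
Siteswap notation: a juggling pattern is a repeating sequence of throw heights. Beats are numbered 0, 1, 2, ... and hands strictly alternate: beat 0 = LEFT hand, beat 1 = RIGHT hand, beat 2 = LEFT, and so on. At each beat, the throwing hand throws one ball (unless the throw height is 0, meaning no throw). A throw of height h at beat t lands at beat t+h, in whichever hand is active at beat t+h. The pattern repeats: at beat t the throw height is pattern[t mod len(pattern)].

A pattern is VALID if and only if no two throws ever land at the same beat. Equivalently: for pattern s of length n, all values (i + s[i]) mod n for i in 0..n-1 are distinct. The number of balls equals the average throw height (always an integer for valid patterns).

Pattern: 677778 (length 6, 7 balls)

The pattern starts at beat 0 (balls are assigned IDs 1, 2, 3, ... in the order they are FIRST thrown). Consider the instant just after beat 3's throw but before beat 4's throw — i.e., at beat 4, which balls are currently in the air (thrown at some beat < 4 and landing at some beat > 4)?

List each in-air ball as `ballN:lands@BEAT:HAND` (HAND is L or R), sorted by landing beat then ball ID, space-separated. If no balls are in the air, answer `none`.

Answer: ball1:lands@6:L ball2:lands@8:L ball3:lands@9:R ball4:lands@10:L

Derivation:
Beat 0 (L): throw ball1 h=6 -> lands@6:L; in-air after throw: [b1@6:L]
Beat 1 (R): throw ball2 h=7 -> lands@8:L; in-air after throw: [b1@6:L b2@8:L]
Beat 2 (L): throw ball3 h=7 -> lands@9:R; in-air after throw: [b1@6:L b2@8:L b3@9:R]
Beat 3 (R): throw ball4 h=7 -> lands@10:L; in-air after throw: [b1@6:L b2@8:L b3@9:R b4@10:L]
Beat 4 (L): throw ball5 h=7 -> lands@11:R; in-air after throw: [b1@6:L b2@8:L b3@9:R b4@10:L b5@11:R]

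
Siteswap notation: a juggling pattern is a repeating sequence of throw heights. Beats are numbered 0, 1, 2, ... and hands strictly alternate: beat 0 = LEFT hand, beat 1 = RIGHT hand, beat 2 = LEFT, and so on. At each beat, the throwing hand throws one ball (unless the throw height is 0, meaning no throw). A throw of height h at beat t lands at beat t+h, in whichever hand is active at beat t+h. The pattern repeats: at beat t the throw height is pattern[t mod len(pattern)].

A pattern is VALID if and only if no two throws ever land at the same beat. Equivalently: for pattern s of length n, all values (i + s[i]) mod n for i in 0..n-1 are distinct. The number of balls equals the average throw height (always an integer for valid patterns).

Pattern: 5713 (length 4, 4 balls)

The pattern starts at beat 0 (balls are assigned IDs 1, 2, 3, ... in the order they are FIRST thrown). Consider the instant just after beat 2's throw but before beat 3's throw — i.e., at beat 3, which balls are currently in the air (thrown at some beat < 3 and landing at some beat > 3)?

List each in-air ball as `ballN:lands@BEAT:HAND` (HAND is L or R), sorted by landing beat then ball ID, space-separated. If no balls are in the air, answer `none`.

Answer: ball1:lands@5:R ball2:lands@8:L

Derivation:
Beat 0 (L): throw ball1 h=5 -> lands@5:R; in-air after throw: [b1@5:R]
Beat 1 (R): throw ball2 h=7 -> lands@8:L; in-air after throw: [b1@5:R b2@8:L]
Beat 2 (L): throw ball3 h=1 -> lands@3:R; in-air after throw: [b3@3:R b1@5:R b2@8:L]
Beat 3 (R): throw ball3 h=3 -> lands@6:L; in-air after throw: [b1@5:R b3@6:L b2@8:L]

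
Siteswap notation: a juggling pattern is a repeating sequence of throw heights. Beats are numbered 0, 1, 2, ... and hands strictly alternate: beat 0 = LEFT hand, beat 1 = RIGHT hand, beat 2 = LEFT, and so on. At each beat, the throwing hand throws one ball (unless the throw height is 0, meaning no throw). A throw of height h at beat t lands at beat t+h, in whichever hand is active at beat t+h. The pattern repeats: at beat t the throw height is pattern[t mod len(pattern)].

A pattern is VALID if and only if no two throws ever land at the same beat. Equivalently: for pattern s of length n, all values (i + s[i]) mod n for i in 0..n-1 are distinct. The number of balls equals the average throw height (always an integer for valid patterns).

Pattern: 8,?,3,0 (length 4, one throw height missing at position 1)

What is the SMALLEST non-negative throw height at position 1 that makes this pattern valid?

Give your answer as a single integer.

i=0: (0 + 8) mod 4 = 0
i=1: s[i]=? (unknown)
i=2: (2 + 3) mod 4 = 1
i=3: (3 + 0) mod 4 = 3
Known residues: [0, 1, 3]; need a permutation of 0..3, so missing residue r = 2
Need (1 + s) mod 4 = 2; smallest s = (2 - 1) mod 4 = 1

Answer: 1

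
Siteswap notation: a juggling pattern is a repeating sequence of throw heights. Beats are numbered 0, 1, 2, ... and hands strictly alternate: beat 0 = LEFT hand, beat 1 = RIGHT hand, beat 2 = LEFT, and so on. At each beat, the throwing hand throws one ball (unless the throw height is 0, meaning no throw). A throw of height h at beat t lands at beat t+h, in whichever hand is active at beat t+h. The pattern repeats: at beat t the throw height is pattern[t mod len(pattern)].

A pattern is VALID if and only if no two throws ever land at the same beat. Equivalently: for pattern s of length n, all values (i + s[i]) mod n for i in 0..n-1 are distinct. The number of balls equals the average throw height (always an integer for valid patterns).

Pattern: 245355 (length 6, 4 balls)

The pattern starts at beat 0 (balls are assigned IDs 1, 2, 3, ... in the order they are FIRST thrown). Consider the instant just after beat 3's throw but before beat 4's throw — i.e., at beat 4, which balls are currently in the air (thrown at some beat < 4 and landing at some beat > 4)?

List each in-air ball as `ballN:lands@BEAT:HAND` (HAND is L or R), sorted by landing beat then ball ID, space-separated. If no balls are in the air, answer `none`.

Answer: ball2:lands@5:R ball3:lands@6:L ball1:lands@7:R

Derivation:
Beat 0 (L): throw ball1 h=2 -> lands@2:L; in-air after throw: [b1@2:L]
Beat 1 (R): throw ball2 h=4 -> lands@5:R; in-air after throw: [b1@2:L b2@5:R]
Beat 2 (L): throw ball1 h=5 -> lands@7:R; in-air after throw: [b2@5:R b1@7:R]
Beat 3 (R): throw ball3 h=3 -> lands@6:L; in-air after throw: [b2@5:R b3@6:L b1@7:R]
Beat 4 (L): throw ball4 h=5 -> lands@9:R; in-air after throw: [b2@5:R b3@6:L b1@7:R b4@9:R]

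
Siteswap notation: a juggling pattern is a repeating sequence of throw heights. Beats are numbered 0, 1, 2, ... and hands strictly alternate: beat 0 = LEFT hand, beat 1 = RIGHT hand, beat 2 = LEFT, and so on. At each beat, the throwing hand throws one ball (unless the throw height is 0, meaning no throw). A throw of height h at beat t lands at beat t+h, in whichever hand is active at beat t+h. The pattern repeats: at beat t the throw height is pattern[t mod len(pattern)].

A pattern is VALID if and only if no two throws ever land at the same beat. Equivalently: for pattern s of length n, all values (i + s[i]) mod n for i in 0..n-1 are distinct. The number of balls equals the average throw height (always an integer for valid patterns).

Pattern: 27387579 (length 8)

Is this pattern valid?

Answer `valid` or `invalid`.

Answer: invalid

Derivation:
i=0: (i + s[i]) mod n = (0 + 2) mod 8 = 2
i=1: (i + s[i]) mod n = (1 + 7) mod 8 = 0
i=2: (i + s[i]) mod n = (2 + 3) mod 8 = 5
i=3: (i + s[i]) mod n = (3 + 8) mod 8 = 3
i=4: (i + s[i]) mod n = (4 + 7) mod 8 = 3
i=5: (i + s[i]) mod n = (5 + 5) mod 8 = 2
i=6: (i + s[i]) mod n = (6 + 7) mod 8 = 5
i=7: (i + s[i]) mod n = (7 + 9) mod 8 = 0
Residues: [2, 0, 5, 3, 3, 2, 5, 0], distinct: False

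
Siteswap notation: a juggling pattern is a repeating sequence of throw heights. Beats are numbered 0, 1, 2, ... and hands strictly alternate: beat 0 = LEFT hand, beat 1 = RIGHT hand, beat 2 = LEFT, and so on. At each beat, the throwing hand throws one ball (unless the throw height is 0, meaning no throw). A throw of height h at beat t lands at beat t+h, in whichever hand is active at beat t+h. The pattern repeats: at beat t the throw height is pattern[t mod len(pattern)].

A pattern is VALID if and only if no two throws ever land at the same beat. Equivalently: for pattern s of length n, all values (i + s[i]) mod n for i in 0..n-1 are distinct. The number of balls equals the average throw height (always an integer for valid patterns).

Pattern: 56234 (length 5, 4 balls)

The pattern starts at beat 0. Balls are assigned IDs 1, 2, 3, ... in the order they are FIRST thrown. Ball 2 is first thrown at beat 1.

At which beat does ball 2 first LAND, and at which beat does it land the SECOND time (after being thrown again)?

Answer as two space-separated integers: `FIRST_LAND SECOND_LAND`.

Answer: 7 9

Derivation:
Beat 0 (L): throw ball1 h=5 -> lands@5:R; in-air after throw: [b1@5:R]
Beat 1 (R): throw ball2 h=6 -> lands@7:R; in-air after throw: [b1@5:R b2@7:R]
Beat 2 (L): throw ball3 h=2 -> lands@4:L; in-air after throw: [b3@4:L b1@5:R b2@7:R]
Beat 3 (R): throw ball4 h=3 -> lands@6:L; in-air after throw: [b3@4:L b1@5:R b4@6:L b2@7:R]
Beat 4 (L): throw ball3 h=4 -> lands@8:L; in-air after throw: [b1@5:R b4@6:L b2@7:R b3@8:L]
Beat 5 (R): throw ball1 h=5 -> lands@10:L; in-air after throw: [b4@6:L b2@7:R b3@8:L b1@10:L]
Beat 6 (L): throw ball4 h=6 -> lands@12:L; in-air after throw: [b2@7:R b3@8:L b1@10:L b4@12:L]
Beat 7 (R): throw ball2 h=2 -> lands@9:R; in-air after throw: [b3@8:L b2@9:R b1@10:L b4@12:L]
Beat 8 (L): throw ball3 h=3 -> lands@11:R; in-air after throw: [b2@9:R b1@10:L b3@11:R b4@12:L]
Beat 9 (R): throw ball2 h=4 -> lands@13:R; in-air after throw: [b1@10:L b3@11:R b4@12:L b2@13:R]
Ball 2: thrown@1 h=6 -> first land @7; rethrown@7 h=2 -> second land @9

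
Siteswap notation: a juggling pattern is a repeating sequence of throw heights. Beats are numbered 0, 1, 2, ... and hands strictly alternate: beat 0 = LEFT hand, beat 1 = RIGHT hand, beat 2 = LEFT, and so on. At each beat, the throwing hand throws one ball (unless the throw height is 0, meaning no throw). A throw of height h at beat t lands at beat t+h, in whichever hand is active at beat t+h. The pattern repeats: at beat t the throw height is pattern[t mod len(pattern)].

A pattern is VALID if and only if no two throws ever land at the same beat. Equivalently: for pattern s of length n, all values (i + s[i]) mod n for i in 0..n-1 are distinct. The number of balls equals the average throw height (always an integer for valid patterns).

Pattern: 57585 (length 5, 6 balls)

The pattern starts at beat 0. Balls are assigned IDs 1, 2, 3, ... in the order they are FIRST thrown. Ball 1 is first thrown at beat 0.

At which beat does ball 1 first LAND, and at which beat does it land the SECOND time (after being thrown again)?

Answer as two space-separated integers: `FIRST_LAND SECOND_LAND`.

Answer: 5 10

Derivation:
Beat 0 (L): throw ball1 h=5 -> lands@5:R; in-air after throw: [b1@5:R]
Beat 1 (R): throw ball2 h=7 -> lands@8:L; in-air after throw: [b1@5:R b2@8:L]
Beat 2 (L): throw ball3 h=5 -> lands@7:R; in-air after throw: [b1@5:R b3@7:R b2@8:L]
Beat 3 (R): throw ball4 h=8 -> lands@11:R; in-air after throw: [b1@5:R b3@7:R b2@8:L b4@11:R]
Beat 4 (L): throw ball5 h=5 -> lands@9:R; in-air after throw: [b1@5:R b3@7:R b2@8:L b5@9:R b4@11:R]
Beat 5 (R): throw ball1 h=5 -> lands@10:L; in-air after throw: [b3@7:R b2@8:L b5@9:R b1@10:L b4@11:R]
Beat 6 (L): throw ball6 h=7 -> lands@13:R; in-air after throw: [b3@7:R b2@8:L b5@9:R b1@10:L b4@11:R b6@13:R]
Beat 7 (R): throw ball3 h=5 -> lands@12:L; in-air after throw: [b2@8:L b5@9:R b1@10:L b4@11:R b3@12:L b6@13:R]
Beat 8 (L): throw ball2 h=8 -> lands@16:L; in-air after throw: [b5@9:R b1@10:L b4@11:R b3@12:L b6@13:R b2@16:L]
Beat 9 (R): throw ball5 h=5 -> lands@14:L; in-air after throw: [b1@10:L b4@11:R b3@12:L b6@13:R b5@14:L b2@16:L]
Beat 10 (L): throw ball1 h=5 -> lands@15:R; in-air after throw: [b4@11:R b3@12:L b6@13:R b5@14:L b1@15:R b2@16:L]
Ball 1: thrown@0 h=5 -> first land @5; rethrown@5 h=5 -> second land @10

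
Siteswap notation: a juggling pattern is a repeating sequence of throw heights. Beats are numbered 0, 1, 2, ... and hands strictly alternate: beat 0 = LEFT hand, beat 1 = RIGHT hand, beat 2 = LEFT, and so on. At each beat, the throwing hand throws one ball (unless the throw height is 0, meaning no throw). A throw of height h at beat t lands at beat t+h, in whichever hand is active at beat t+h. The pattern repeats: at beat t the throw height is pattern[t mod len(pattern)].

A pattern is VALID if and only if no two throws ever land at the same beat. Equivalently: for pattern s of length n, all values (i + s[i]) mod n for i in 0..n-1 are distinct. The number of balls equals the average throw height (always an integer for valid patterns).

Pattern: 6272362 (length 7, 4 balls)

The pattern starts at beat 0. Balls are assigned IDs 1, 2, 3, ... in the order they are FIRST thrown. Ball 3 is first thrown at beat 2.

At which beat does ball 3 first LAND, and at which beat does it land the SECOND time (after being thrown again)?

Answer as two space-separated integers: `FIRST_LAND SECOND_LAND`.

Answer: 9 16

Derivation:
Beat 0 (L): throw ball1 h=6 -> lands@6:L; in-air after throw: [b1@6:L]
Beat 1 (R): throw ball2 h=2 -> lands@3:R; in-air after throw: [b2@3:R b1@6:L]
Beat 2 (L): throw ball3 h=7 -> lands@9:R; in-air after throw: [b2@3:R b1@6:L b3@9:R]
Beat 3 (R): throw ball2 h=2 -> lands@5:R; in-air after throw: [b2@5:R b1@6:L b3@9:R]
Beat 4 (L): throw ball4 h=3 -> lands@7:R; in-air after throw: [b2@5:R b1@6:L b4@7:R b3@9:R]
Beat 5 (R): throw ball2 h=6 -> lands@11:R; in-air after throw: [b1@6:L b4@7:R b3@9:R b2@11:R]
Beat 6 (L): throw ball1 h=2 -> lands@8:L; in-air after throw: [b4@7:R b1@8:L b3@9:R b2@11:R]
Beat 7 (R): throw ball4 h=6 -> lands@13:R; in-air after throw: [b1@8:L b3@9:R b2@11:R b4@13:R]
Beat 8 (L): throw ball1 h=2 -> lands@10:L; in-air after throw: [b3@9:R b1@10:L b2@11:R b4@13:R]
Beat 9 (R): throw ball3 h=7 -> lands@16:L; in-air after throw: [b1@10:L b2@11:R b4@13:R b3@16:L]
Beat 10 (L): throw ball1 h=2 -> lands@12:L; in-air after throw: [b2@11:R b1@12:L b4@13:R b3@16:L]
Beat 11 (R): throw ball2 h=3 -> lands@14:L; in-air after throw: [b1@12:L b4@13:R b2@14:L b3@16:L]
Beat 12 (L): throw ball1 h=6 -> lands@18:L; in-air after throw: [b4@13:R b2@14:L b3@16:L b1@18:L]
Beat 13 (R): throw ball4 h=2 -> lands@15:R; in-air after throw: [b2@14:L b4@15:R b3@16:L b1@18:L]
Beat 14 (L): throw ball2 h=6 -> lands@20:L; in-air after throw: [b4@15:R b3@16:L b1@18:L b2@20:L]
Beat 15 (R): throw ball4 h=2 -> lands@17:R; in-air after throw: [b3@16:L b4@17:R b1@18:L b2@20:L]
Beat 16 (L): throw ball3 h=7 -> lands@23:R; in-air after throw: [b4@17:R b1@18:L b2@20:L b3@23:R]
Ball 3: thrown@2 h=7 -> first land @9; rethrown@9 h=7 -> second land @16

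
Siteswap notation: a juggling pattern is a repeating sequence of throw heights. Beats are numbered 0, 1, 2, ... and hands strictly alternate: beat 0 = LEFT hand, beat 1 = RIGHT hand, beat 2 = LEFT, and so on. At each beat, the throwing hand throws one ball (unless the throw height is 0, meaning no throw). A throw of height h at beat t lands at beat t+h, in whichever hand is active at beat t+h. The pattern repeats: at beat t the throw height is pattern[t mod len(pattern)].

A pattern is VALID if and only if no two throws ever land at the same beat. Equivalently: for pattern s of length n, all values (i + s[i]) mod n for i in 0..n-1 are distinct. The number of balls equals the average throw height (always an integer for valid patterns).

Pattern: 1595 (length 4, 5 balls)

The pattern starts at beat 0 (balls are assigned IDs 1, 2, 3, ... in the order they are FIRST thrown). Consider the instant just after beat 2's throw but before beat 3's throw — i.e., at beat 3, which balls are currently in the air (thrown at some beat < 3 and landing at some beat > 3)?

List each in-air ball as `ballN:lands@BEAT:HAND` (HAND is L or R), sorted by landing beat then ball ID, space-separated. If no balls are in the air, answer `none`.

Answer: ball1:lands@6:L ball2:lands@11:R

Derivation:
Beat 0 (L): throw ball1 h=1 -> lands@1:R; in-air after throw: [b1@1:R]
Beat 1 (R): throw ball1 h=5 -> lands@6:L; in-air after throw: [b1@6:L]
Beat 2 (L): throw ball2 h=9 -> lands@11:R; in-air after throw: [b1@6:L b2@11:R]
Beat 3 (R): throw ball3 h=5 -> lands@8:L; in-air after throw: [b1@6:L b3@8:L b2@11:R]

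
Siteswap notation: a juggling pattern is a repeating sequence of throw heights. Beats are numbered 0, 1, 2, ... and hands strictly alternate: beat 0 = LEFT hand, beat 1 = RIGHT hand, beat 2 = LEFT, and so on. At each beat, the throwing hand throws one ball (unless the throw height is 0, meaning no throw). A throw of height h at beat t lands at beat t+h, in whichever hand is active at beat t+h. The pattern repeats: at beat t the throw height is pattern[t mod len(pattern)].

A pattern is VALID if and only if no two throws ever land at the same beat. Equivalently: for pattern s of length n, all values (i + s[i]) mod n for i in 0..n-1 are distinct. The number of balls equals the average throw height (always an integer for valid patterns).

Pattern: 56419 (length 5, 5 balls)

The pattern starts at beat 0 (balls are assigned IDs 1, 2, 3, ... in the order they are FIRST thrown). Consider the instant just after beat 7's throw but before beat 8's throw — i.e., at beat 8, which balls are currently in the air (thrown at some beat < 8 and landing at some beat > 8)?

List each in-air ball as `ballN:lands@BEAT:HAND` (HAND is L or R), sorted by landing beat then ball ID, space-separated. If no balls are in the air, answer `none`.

Beat 0 (L): throw ball1 h=5 -> lands@5:R; in-air after throw: [b1@5:R]
Beat 1 (R): throw ball2 h=6 -> lands@7:R; in-air after throw: [b1@5:R b2@7:R]
Beat 2 (L): throw ball3 h=4 -> lands@6:L; in-air after throw: [b1@5:R b3@6:L b2@7:R]
Beat 3 (R): throw ball4 h=1 -> lands@4:L; in-air after throw: [b4@4:L b1@5:R b3@6:L b2@7:R]
Beat 4 (L): throw ball4 h=9 -> lands@13:R; in-air after throw: [b1@5:R b3@6:L b2@7:R b4@13:R]
Beat 5 (R): throw ball1 h=5 -> lands@10:L; in-air after throw: [b3@6:L b2@7:R b1@10:L b4@13:R]
Beat 6 (L): throw ball3 h=6 -> lands@12:L; in-air after throw: [b2@7:R b1@10:L b3@12:L b4@13:R]
Beat 7 (R): throw ball2 h=4 -> lands@11:R; in-air after throw: [b1@10:L b2@11:R b3@12:L b4@13:R]
Beat 8 (L): throw ball5 h=1 -> lands@9:R; in-air after throw: [b5@9:R b1@10:L b2@11:R b3@12:L b4@13:R]

Answer: ball1:lands@10:L ball2:lands@11:R ball3:lands@12:L ball4:lands@13:R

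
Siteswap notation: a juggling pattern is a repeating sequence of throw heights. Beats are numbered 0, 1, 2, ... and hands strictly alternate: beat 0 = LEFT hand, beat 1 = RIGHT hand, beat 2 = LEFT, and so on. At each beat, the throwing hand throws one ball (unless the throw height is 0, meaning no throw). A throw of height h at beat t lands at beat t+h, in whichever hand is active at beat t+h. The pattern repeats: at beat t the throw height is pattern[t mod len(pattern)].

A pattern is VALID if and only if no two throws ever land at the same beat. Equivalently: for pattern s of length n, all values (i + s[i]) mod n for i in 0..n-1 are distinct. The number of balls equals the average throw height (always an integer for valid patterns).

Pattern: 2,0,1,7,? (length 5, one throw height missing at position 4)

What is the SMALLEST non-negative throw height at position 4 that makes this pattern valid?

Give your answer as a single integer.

Answer: 0

Derivation:
i=0: (0 + 2) mod 5 = 2
i=1: (1 + 0) mod 5 = 1
i=2: (2 + 1) mod 5 = 3
i=3: (3 + 7) mod 5 = 0
i=4: s[i]=? (unknown)
Known residues: [0, 1, 2, 3]; need a permutation of 0..4, so missing residue r = 4
Need (4 + s) mod 5 = 4; smallest s = (4 - 4) mod 5 = 0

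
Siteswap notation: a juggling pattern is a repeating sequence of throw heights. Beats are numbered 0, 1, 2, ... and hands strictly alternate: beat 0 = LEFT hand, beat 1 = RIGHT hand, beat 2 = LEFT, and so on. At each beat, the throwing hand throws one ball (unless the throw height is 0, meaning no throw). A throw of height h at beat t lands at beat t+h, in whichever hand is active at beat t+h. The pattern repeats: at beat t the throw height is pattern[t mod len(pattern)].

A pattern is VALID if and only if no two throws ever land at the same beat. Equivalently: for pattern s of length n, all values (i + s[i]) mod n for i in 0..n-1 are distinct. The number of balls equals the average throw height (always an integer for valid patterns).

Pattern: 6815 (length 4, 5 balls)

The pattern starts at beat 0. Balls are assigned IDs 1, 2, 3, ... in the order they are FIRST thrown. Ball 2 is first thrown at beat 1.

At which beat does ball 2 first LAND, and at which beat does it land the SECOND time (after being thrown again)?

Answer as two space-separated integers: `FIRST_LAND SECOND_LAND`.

Beat 0 (L): throw ball1 h=6 -> lands@6:L; in-air after throw: [b1@6:L]
Beat 1 (R): throw ball2 h=8 -> lands@9:R; in-air after throw: [b1@6:L b2@9:R]
Beat 2 (L): throw ball3 h=1 -> lands@3:R; in-air after throw: [b3@3:R b1@6:L b2@9:R]
Beat 3 (R): throw ball3 h=5 -> lands@8:L; in-air after throw: [b1@6:L b3@8:L b2@9:R]
Beat 4 (L): throw ball4 h=6 -> lands@10:L; in-air after throw: [b1@6:L b3@8:L b2@9:R b4@10:L]
Beat 5 (R): throw ball5 h=8 -> lands@13:R; in-air after throw: [b1@6:L b3@8:L b2@9:R b4@10:L b5@13:R]
Beat 6 (L): throw ball1 h=1 -> lands@7:R; in-air after throw: [b1@7:R b3@8:L b2@9:R b4@10:L b5@13:R]
Beat 7 (R): throw ball1 h=5 -> lands@12:L; in-air after throw: [b3@8:L b2@9:R b4@10:L b1@12:L b5@13:R]
Beat 8 (L): throw ball3 h=6 -> lands@14:L; in-air after throw: [b2@9:R b4@10:L b1@12:L b5@13:R b3@14:L]
Beat 9 (R): throw ball2 h=8 -> lands@17:R; in-air after throw: [b4@10:L b1@12:L b5@13:R b3@14:L b2@17:R]
Beat 10 (L): throw ball4 h=1 -> lands@11:R; in-air after throw: [b4@11:R b1@12:L b5@13:R b3@14:L b2@17:R]
Beat 11 (R): throw ball4 h=5 -> lands@16:L; in-air after throw: [b1@12:L b5@13:R b3@14:L b4@16:L b2@17:R]
Beat 12 (L): throw ball1 h=6 -> lands@18:L; in-air after throw: [b5@13:R b3@14:L b4@16:L b2@17:R b1@18:L]
Beat 13 (R): throw ball5 h=8 -> lands@21:R; in-air after throw: [b3@14:L b4@16:L b2@17:R b1@18:L b5@21:R]
Beat 14 (L): throw ball3 h=1 -> lands@15:R; in-air after throw: [b3@15:R b4@16:L b2@17:R b1@18:L b5@21:R]
Beat 15 (R): throw ball3 h=5 -> lands@20:L; in-air after throw: [b4@16:L b2@17:R b1@18:L b3@20:L b5@21:R]
Beat 16 (L): throw ball4 h=6 -> lands@22:L; in-air after throw: [b2@17:R b1@18:L b3@20:L b5@21:R b4@22:L]
Beat 17 (R): throw ball2 h=8 -> lands@25:R; in-air after throw: [b1@18:L b3@20:L b5@21:R b4@22:L b2@25:R]
Ball 2: thrown@1 h=8 -> first land @9; rethrown@9 h=8 -> second land @17

Answer: 9 17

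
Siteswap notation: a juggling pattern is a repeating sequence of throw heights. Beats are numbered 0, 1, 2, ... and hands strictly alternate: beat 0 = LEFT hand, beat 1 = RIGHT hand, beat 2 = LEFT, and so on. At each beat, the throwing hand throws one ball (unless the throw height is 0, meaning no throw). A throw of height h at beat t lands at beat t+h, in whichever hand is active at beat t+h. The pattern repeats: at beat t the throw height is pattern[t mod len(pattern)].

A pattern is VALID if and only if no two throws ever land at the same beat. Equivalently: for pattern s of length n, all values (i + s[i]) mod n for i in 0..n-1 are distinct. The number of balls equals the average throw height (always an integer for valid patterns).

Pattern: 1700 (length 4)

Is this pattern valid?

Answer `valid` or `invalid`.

i=0: (i + s[i]) mod n = (0 + 1) mod 4 = 1
i=1: (i + s[i]) mod n = (1 + 7) mod 4 = 0
i=2: (i + s[i]) mod n = (2 + 0) mod 4 = 2
i=3: (i + s[i]) mod n = (3 + 0) mod 4 = 3
Residues: [1, 0, 2, 3], distinct: True

Answer: valid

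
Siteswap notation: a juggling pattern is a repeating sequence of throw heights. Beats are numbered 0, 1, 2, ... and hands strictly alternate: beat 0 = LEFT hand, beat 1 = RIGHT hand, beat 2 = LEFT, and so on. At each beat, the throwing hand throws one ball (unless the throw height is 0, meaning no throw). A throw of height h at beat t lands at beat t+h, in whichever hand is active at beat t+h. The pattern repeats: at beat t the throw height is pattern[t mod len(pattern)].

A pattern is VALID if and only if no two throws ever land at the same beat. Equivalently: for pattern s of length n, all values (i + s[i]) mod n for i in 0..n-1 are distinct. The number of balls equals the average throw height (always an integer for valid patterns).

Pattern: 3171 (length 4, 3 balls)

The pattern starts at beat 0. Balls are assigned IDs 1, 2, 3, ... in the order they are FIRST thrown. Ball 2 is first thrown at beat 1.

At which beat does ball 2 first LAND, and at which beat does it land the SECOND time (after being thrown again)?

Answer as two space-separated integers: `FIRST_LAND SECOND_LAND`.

Answer: 2 9

Derivation:
Beat 0 (L): throw ball1 h=3 -> lands@3:R; in-air after throw: [b1@3:R]
Beat 1 (R): throw ball2 h=1 -> lands@2:L; in-air after throw: [b2@2:L b1@3:R]
Beat 2 (L): throw ball2 h=7 -> lands@9:R; in-air after throw: [b1@3:R b2@9:R]
Beat 3 (R): throw ball1 h=1 -> lands@4:L; in-air after throw: [b1@4:L b2@9:R]
Beat 4 (L): throw ball1 h=3 -> lands@7:R; in-air after throw: [b1@7:R b2@9:R]
Beat 5 (R): throw ball3 h=1 -> lands@6:L; in-air after throw: [b3@6:L b1@7:R b2@9:R]
Beat 6 (L): throw ball3 h=7 -> lands@13:R; in-air after throw: [b1@7:R b2@9:R b3@13:R]
Beat 7 (R): throw ball1 h=1 -> lands@8:L; in-air after throw: [b1@8:L b2@9:R b3@13:R]
Beat 8 (L): throw ball1 h=3 -> lands@11:R; in-air after throw: [b2@9:R b1@11:R b3@13:R]
Beat 9 (R): throw ball2 h=1 -> lands@10:L; in-air after throw: [b2@10:L b1@11:R b3@13:R]
Ball 2: thrown@1 h=1 -> first land @2; rethrown@2 h=7 -> second land @9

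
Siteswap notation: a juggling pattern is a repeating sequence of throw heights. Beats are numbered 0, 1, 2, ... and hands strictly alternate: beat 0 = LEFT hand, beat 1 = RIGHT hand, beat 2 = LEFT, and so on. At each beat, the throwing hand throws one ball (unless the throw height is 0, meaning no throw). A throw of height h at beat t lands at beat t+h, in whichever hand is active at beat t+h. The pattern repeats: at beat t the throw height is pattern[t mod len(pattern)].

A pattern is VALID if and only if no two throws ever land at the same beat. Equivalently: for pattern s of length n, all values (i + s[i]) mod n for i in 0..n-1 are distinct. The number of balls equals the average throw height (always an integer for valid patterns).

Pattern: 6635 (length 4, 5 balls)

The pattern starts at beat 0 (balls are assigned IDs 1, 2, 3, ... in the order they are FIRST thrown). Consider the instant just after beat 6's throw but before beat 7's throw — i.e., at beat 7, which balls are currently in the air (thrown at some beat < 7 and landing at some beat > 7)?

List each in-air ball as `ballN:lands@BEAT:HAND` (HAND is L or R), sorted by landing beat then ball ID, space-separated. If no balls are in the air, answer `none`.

Beat 0 (L): throw ball1 h=6 -> lands@6:L; in-air after throw: [b1@6:L]
Beat 1 (R): throw ball2 h=6 -> lands@7:R; in-air after throw: [b1@6:L b2@7:R]
Beat 2 (L): throw ball3 h=3 -> lands@5:R; in-air after throw: [b3@5:R b1@6:L b2@7:R]
Beat 3 (R): throw ball4 h=5 -> lands@8:L; in-air after throw: [b3@5:R b1@6:L b2@7:R b4@8:L]
Beat 4 (L): throw ball5 h=6 -> lands@10:L; in-air after throw: [b3@5:R b1@6:L b2@7:R b4@8:L b5@10:L]
Beat 5 (R): throw ball3 h=6 -> lands@11:R; in-air after throw: [b1@6:L b2@7:R b4@8:L b5@10:L b3@11:R]
Beat 6 (L): throw ball1 h=3 -> lands@9:R; in-air after throw: [b2@7:R b4@8:L b1@9:R b5@10:L b3@11:R]
Beat 7 (R): throw ball2 h=5 -> lands@12:L; in-air after throw: [b4@8:L b1@9:R b5@10:L b3@11:R b2@12:L]

Answer: ball4:lands@8:L ball1:lands@9:R ball5:lands@10:L ball3:lands@11:R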